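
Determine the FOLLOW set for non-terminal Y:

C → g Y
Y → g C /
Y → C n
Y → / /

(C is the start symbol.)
{ $, '/', 'n' }

In C → g Y: Y is at the end, add FOLLOW(C)

The FOLLOW sets referred to above (computed the same way, to a fixed point):
  FOLLOW(C) = { $, '/', 'n' }

Taking the union: FOLLOW(Y) = { $, '/', 'n' }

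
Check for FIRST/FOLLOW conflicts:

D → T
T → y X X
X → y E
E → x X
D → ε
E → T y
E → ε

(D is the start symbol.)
A FIRST/FOLLOW conflict occurs when a non-terminal N has a nullable alternative N → β (β ⇒* ε) and another alternative N → α with FIRST(α) ∩ FOLLOW(N) ≠ ∅: on such a lookahead the parser cannot decide between expanding α and letting N vanish via β.

Nullable non-terminals: D, E.
FIRST sets used below: FIRST(T) = { 'y' }

D: nullable alternative(s) D → ε; FOLLOW(D) = { $ }
  D → T: FIRST \ {ε} = { 'y' } — disjoint from FOLLOW(D)
  D → ε: FIRST \ {ε} = { } — this is the only nullable alternative, skip

E: nullable alternative(s) E → ε; FOLLOW(E) = { $, 'y' }
  E → x X: FIRST \ {ε} = { 'x' } — disjoint from FOLLOW(E)
  E → T y: FIRST \ {ε} = { 'y' } — overlaps FOLLOW(E) on { 'y' }: CONFLICT
  E → ε: FIRST \ {ε} = { } — this is the only nullable alternative, skip

T, X have no nullable alternative, so no FIRST/FOLLOW check is needed there.

So the grammar has 1 FIRST/FOLLOW conflict (marked CONFLICT above).

Answer: Yes. E → T y with FOLLOW(E) on { 'y' }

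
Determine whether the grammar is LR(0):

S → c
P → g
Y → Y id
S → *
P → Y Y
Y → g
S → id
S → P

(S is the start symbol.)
No. Reduce-reduce conflict: [P → g .] and [Y → g .]

A grammar is LR(0) if no state in the canonical LR(0) collection has:
  - both a shift item (dot before a terminal) and a complete item (shift-reduce conflict), or
  - two or more complete items (reduce-reduce conflict; the accept item [S' → S .] counts as a complete item here).

Augment with S' → S and build the canonical LR(0) collection (I0 = CLOSURE({[S' → . S]}), then GOTO on every symbol after a dot until no new states appear). It has 11 states:
  I0: { [P → . Y Y], [P → . g], [S → . *], [S → . P], [S → . c], [S → . id], [S' → . S], [Y → . Y id], [Y → . g] }  — shift
  I1: { [S → * .] }  — reduce
  I2: { [S → P .] }  — reduce
  I3: { [S' → S .] }  — accept
  I4: { [P → Y . Y], [Y → . Y id], [Y → . g], [Y → Y . id] }  — shift
  I5: { [S → c .] }  — reduce
  I6: { [P → g .], [Y → g .] }  — 2 reduces
  I7: { [S → id .] }  — reduce
  I8: { [P → Y Y .], [Y → Y . id] }  — shift, reduce
  I9: { [Y → g .] }  — reduce
  I10: { [Y → Y id .] }  — reduce

Conflict in state I6:
  Reduce-reduce conflict: [P → g .] and [Y → g .]
So the grammar is NOT LR(0).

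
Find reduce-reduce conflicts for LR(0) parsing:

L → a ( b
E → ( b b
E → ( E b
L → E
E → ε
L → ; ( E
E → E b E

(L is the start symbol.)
A reduce-reduce conflict occurs when an LR(0) state has two complete items [A → α .] and [B → β .] — both call for a reduction, and with no lookahead the parser cannot choose between them.

Augment with L' → L and build the canonical LR(0) collection (I0 = CLOSURE({[L' → . L]}), then GOTO on every symbol after a dot until no new states appear). It has 16 states:
  I0: { [E → . ( E b], [E → . ( b b], [E → . E b E], [E → .], [L → . ; ( E], [L → . E], [L → . a ( b], [L' → . L] }  — shift, reduce
  I1: { [E → ( . E b], [E → ( . b b], [E → . ( E b], [E → . ( b b], [E → . E b E], [E → .] }  — shift, reduce
  I2: { [L → ; . ( E] }  — shift
  I3: { [E → E . b E], [L → E .] }  — shift, reduce
  I4: { [L' → L .] }  — accept
  I5: { [L → a . ( b] }  — shift
  I6: { [L → a ( . b] }  — shift
  I7: { [L → a ( b .] }  — reduce
  I8: { [E → . ( E b], [E → . ( b b], [E → . E b E], [E → .], [E → E b . E] }  — shift, reduce
  I9: { [E → E . b E], [E → E b E .] }  — shift, reduce
  I10: { [E → . ( E b], [E → . ( b b], [E → . E b E], [E → .], [L → ; ( . E] }  — shift, reduce
  I11: { [E → E . b E], [L → ; ( E .] }  — shift, reduce
  I12: { [E → ( E . b], [E → E . b E] }  — shift
  I13: { [E → ( b . b] }  — shift
  I14: { [E → ( b b .] }  — reduce
  I15: { [E → ( E b .], [E → . ( E b], [E → . ( b b], [E → . E b E], [E → .], [E → E b . E] }  — shift, 2 reduces

I15 contains complete items [E → .], [E → ( E b .] — reduce-reduce conflict.

Answer: Yes — I15: [E → .] vs [E → ( E b .]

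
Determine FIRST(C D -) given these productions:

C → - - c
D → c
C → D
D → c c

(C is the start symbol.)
FIRST sets of the non-terminals involved (from the grammar, by fixed-point iteration):
  FIRST(C) = { '-', 'c' }

To compute FIRST(C D -), process the symbols left to right:
Symbol C is a non-terminal. Add FIRST(C) \ {ε} = { '-', 'c' }
C is not nullable (ε ∉ FIRST(C)), so stop here.
FIRST(C D -) = { '-', 'c' }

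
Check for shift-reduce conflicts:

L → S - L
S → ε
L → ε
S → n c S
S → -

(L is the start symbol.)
A shift-reduce conflict occurs when an LR(0) state has both:
  - a complete (reduce) item [A → α .] (dot at the end), and
  - a shift item [B → β . c γ] (dot before a terminal).

Augment with L' → L and build the canonical LR(0) collection (I0 = CLOSURE({[L' → . L]}), then GOTO on every symbol after a dot until no new states appear). It has 9 states:
  I0: { [L → . S - L], [L → .], [L' → . L], [S → . -], [S → . n c S], [S → .] }  — shift, 2 reduces
  I1: { [S → - .] }  — reduce
  I2: { [L' → L .] }  — accept
  I3: { [L → S . - L] }  — shift
  I4: { [S → n . c S] }  — shift
  I5: { [S → . -], [S → . n c S], [S → .], [S → n c . S] }  — shift, reduce
  I6: { [S → n c S .] }  — reduce
  I7: { [L → . S - L], [L → .], [L → S - . L], [S → . -], [S → . n c S], [S → .] }  — shift, 2 reduces
  I8: { [L → S - L .] }  — reduce

I0 contains reduce items [L → .], [S → .] and shift items [S → . -], [S → . n c S] — shift-reduce conflict.
I5 contains reduce item [S → .] and shift items [S → . -], [S → . n c S] — shift-reduce conflict.
I7 contains reduce items [L → .], [S → .] and shift items [S → . -], [S → . n c S] — shift-reduce conflict.

Answer: Yes — I0: [L → .] vs [S → . -]; I5: [S → .] vs [S → . -]; I7: [L → .] vs [S → . -]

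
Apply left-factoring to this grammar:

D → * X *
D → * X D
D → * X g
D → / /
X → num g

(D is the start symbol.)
D → * X D'
D' → *
D' → D
D' → g
D → / /
X → num g

Left-factoring transforms A → αβ₁ | αβ₂ into A → αA' and A' → β₁ | β₂
(α is the longest common prefix among the alternatives). Repeat until
no nonterminal has two alternatives with a common prefix.

Round 1: D has alternatives sharing prefix '* X'. Introduce D': D → * X D'
  Add: D' → *
  Add: D' → D
  Add: D' → g

No remaining common prefixes — done.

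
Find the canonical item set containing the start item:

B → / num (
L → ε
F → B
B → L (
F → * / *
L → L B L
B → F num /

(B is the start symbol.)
{ [B → . / num (], [B → . F num /], [B → . L (], [B' → . B], [F → . * / *], [F → . B], [L → . L B L], [L → .] }

First, augment the grammar with B' → B
I₀ = CLOSURE({ [B' → . B] }):
  [B' → . B] has the dot before B: add [B → . / num (], [B → . L (], [B → . F num /]
  [B → . L (] has the dot before L: add [L → .], [L → . L B L]
  [B → . F num /] has the dot before F: add [F → . B], [F → . * / *]
No further items can be added.

I₀ = { [B → . / num (], [B → . F num /], [B → . L (], [B' → . B], [F → . * / *], [F → . B], [L → . L B L], [L → .] }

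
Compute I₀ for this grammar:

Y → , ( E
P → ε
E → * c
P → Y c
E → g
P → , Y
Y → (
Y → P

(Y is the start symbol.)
{ [P → . , Y], [P → . Y c], [P → .], [Y → . (], [Y → . , ( E], [Y → . P], [Y' → . Y] }

First, augment the grammar with Y' → Y
I₀ = CLOSURE({ [Y' → . Y] }):
  [Y' → . Y] has the dot before Y: add [Y → . , ( E], [Y → . (], [Y → . P]
  [Y → . P] has the dot before P: add [P → .], [P → . Y c], [P → . , Y]
No further items can be added.

I₀ = { [P → . , Y], [P → . Y c], [P → .], [Y → . (], [Y → . , ( E], [Y → . P], [Y' → . Y] }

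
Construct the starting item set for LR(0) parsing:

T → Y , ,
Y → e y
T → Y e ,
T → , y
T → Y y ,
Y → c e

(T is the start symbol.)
{ [T → . , y], [T → . Y , ,], [T → . Y e ,], [T → . Y y ,], [T' → . T], [Y → . c e], [Y → . e y] }

First, augment the grammar with T' → T
I₀ = CLOSURE({ [T' → . T] }):
  [T' → . T] has the dot before T: add [T → . Y , ,], [T → . Y e ,], [T → . , y], [T → . Y y ,]
  [T → . Y , ,] has the dot before Y: add [Y → . e y], [Y → . c e]
No further items can be added.

I₀ = { [T → . , y], [T → . Y , ,], [T → . Y e ,], [T → . Y y ,], [T' → . T], [Y → . c e], [Y → . e y] }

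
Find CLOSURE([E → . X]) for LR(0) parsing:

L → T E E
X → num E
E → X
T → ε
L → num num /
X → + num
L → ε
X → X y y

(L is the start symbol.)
{ [E → . X], [X → . + num], [X → . X y y], [X → . num E] }

To compute CLOSURE, for each item [A → α.Bβ] where B is a non-terminal, add [B → .γ] for all productions B → γ; repeat for the newly added items until nothing changes.

Start with: [E → . X]
  [E → . X] has the dot before X: add [X → . num E], [X → . + num], [X → . X y y]
No further items can be added.

CLOSURE = { [E → . X], [X → . + num], [X → . X y y], [X → . num E] }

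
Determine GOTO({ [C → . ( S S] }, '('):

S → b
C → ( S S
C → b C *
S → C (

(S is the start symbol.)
{ [C → ( . S S], [C → . ( S S], [C → . b C *], [S → . C (], [S → . b] }

GOTO(I, '(') = CLOSURE({ [A → αX.β] : [A → α.Xβ] ∈ I, X = '(' })

Items with dot before '(', with the dot advanced:
  [C → . ( S S] → [C → ( . S S]
Closure of the advanced items:
  [C → ( . S S] has the dot before S: add [S → . b], [S → . C (]
  [S → . C (] has the dot before C: add [C → . ( S S], [C → . b C *]

GOTO = { [C → ( . S S], [C → . ( S S], [C → . b C *], [S → . C (], [S → . b] }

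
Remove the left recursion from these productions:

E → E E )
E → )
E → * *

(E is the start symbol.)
E → ) E'
E → * * E'
E' → E ) E'
E' → ε

E is directly left-recursive. The standard transformation for
  A → A α₁ | ... | A α_m | β₁ | ... | β_n
is
  A  → β₁ A' | ... | β_n A'
  A' → α₁ A' | ... | α_m A' | ε

E → ) becomes E → ) E'
E → * * becomes E → * * E'
E → E E ) becomes E' → E ) E'
Add E' → ε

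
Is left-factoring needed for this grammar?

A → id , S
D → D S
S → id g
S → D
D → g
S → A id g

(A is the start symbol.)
No, left-factoring is not needed

Left-factoring is needed when two productions for the same non-terminal
share a common prefix on the right-hand side.

Productions for D:
  D → D S
  D → g
Productions for S:
  S → id g
  S → D
  S → A id g

No common prefixes found.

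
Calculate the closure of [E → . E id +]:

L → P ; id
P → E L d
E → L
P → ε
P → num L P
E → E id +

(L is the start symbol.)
{ [E → . E id +], [E → . L], [L → . P ; id], [P → . E L d], [P → . num L P], [P → .] }

To compute CLOSURE, for each item [A → α.Bβ] where B is a non-terminal, add [B → .γ] for all productions B → γ; repeat for the newly added items until nothing changes.

Start with: [E → . E id +]
  [E → . E id +] has the dot before E: add [E → . L]
  [E → . L] has the dot before L: add [L → . P ; id]
  [L → . P ; id] has the dot before P: add [P → . E L d], [P → .], [P → . num L P]
No further items can be added.

CLOSURE = { [E → . E id +], [E → . L], [L → . P ; id], [P → . E L d], [P → . num L P], [P → .] }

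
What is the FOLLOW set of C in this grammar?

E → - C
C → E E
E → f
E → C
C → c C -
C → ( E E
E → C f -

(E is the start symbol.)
In E → - C: C is at the end, add FOLLOW(E)
In E → C: C is at the end, add FOLLOW(E)
In C → c C -: C is followed by '-', add FIRST('-') \ {ε} = { '-' }
In E → C f -: C is followed by f '-', add FIRST(f '-') \ {ε} = { 'f' }

The FOLLOW sets referred to above (computed the same way, to a fixed point):
  FOLLOW(E) = { $, '(', '-', 'c', 'f' }

Taking the union: FOLLOW(C) = { $, '(', '-', 'c', 'f' }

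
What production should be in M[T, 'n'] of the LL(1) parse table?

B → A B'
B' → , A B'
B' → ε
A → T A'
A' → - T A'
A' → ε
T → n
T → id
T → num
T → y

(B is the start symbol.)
To find M[T, 'n'], we find productions for T where 'n' is in the predict set (PREDICT(N → α) = (FIRST(α) \ {ε}) ∪ (FOLLOW(N) if α ⇒* ε)).

T → n: PREDICT = { 'n' }
  'n' is in predict set, so this production goes in M[T, 'n']
T → id: PREDICT = { 'id' }
T → num: PREDICT = { 'num' }
T → y: PREDICT = { 'y' }

M[T, 'n'] = T → n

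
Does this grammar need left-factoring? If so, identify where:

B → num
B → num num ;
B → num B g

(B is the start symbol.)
Left-factoring is needed when two productions for the same non-terminal
share a common prefix on the right-hand side.

Productions for B:
  B → num
  B → num num ;
  B → num B g

Found common prefix 'num' in productions for B

Answer: Yes, B has productions with common prefix 'num'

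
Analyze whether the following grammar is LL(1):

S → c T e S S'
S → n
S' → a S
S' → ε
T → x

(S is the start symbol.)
No. Predict set conflict for S': { 'a' }

Relevant sets:
  FOLLOW(S') = { $, 'a' }

For S:
  PREDICT(S → c T e S S') = { 'c' }
  PREDICT(S → n) = { 'n' }
For S':
  PREDICT(S' → a S) = { 'a' }
  PREDICT(S' → ε) = { $, 'a' }
T has a single production, so nothing to check there.

Conflict found: Predict set conflict for S': { 'a' }
The grammar is NOT LL(1).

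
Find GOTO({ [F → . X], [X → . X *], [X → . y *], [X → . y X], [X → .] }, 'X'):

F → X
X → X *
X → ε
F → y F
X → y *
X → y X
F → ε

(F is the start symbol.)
GOTO(I, 'X') = CLOSURE({ [A → αX.β] : [A → α.Xβ] ∈ I, X = 'X' })

Items with dot before 'X', with the dot advanced:
  [F → . X] → [F → X .]
  [X → . X *] → [X → X . *]
Closure adds nothing (no advanced item has the dot before a non-terminal).

GOTO = { [F → X .], [X → X . *] }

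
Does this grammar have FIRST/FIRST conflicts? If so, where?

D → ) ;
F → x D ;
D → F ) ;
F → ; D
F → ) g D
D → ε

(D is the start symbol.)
A FIRST/FIRST conflict occurs when two productions N → α and N → β for the same non-terminal have FIRST(α) ∩ FIRST(β) ≠ ∅ (with ε ∈ FIRST of a nullable right-hand side, so two nullable alternatives also conflict).

FIRST sets of the non-terminals at (or reachable through a nullable prefix from) the front of some alternative:
  FIRST(F) = { ')', ';', 'x' }

Productions for D:
  D → ) ;: FIRST = { ')' }
  D → F ) ;: FIRST = { ')', ';', 'x' }
  D → ε: FIRST = { ε }
Productions for F:
  F → x D ;: FIRST = { 'x' }
  F → ; D: FIRST = { ';' }
  F → ) g D: FIRST = { ')' }

Conflict for D: D → ) ; and D → F ) ;
  Overlap: { ')' }

Answer: Yes. D → ')' ';' / D → F ')' ';' on { ')' }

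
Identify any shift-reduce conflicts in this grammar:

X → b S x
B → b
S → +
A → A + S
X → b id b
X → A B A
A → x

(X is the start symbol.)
Yes — I13: [X → A B A .] vs [A → A . + S]

Augment with X' → X and build the canonical LR(0) collection (I0 = CLOSURE({[X' → . X]}), then GOTO on every symbol after a dot until no new states appear). It has 15 states:
  I0: { [A → . A + S], [A → . x], [X → . A B A], [X → . b S x], [X → . b id b], [X' → . X] }  — shift
  I1: { [A → A . + S], [B → . b], [X → A . B A] }  — shift
  I2: { [X' → X .] }  — accept
  I3: { [S → . +], [X → b . S x], [X → b . id b] }  — shift
  I4: { [A → x .] }  — reduce
  I5: { [S → + .] }  — reduce
  I6: { [X → b S . x] }  — shift
  I7: { [X → b id . b] }  — shift
  I8: { [X → b id b .] }  — reduce
  I9: { [X → b S x .] }  — reduce
  I10: { [A → A + . S], [S → . +] }  — shift
  I11: { [A → . A + S], [A → . x], [X → A B . A] }  — shift
  I12: { [B → b .] }  — reduce
  I13: { [A → A . + S], [X → A B A .] }  — shift, reduce
  I14: { [A → A + S .] }  — reduce

I13 contains reduce item [X → A B A .] and shift item [A → A . + S] — shift-reduce conflict.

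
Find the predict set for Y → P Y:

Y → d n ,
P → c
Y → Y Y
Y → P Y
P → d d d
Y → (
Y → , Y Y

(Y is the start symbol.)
{ 'c', 'd' }

PREDICT(Y → P Y) = (FIRST(RHS) \ {ε}) ∪ (FOLLOW(Y) if ε ∈ FIRST(RHS), i.e. RHS ⇒* ε)
FIRST(P) = { 'c', 'd' }
FIRST(P Y) = { 'c', 'd' }
ε ∉ FIRST(P Y), so FOLLOW(Y) is not added.
PREDICT(Y → P Y) = { 'c', 'd' }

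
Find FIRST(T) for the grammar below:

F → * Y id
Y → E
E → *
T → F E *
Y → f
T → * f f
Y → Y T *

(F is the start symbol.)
{ '*' }

To compute FIRST(T), examine every production with T on the left-hand side, reading each right-hand side left to right until a non-nullable symbol is reached.

FIRST sets of the other non-terminals involved (by the same procedure, iterated to a fixed point):
  FIRST(F) = { '*' }

From T → F E *:
  - F is a non-terminal: add FIRST(F) \ {ε} = { '*' }
    F is not nullable, so stop
From T → * f f:
  - '*' is a terminal: add '*' and stop

Collecting: FIRST(T) = { '*' }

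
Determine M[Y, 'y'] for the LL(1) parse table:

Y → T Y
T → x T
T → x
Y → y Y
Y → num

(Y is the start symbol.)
Y → y Y

To find M[Y, 'y'], we find productions for Y where 'y' is in the predict set (PREDICT(N → α) = (FIRST(α) \ {ε}) ∪ (FOLLOW(N) if α ⇒* ε)).

Relevant sets:
  FIRST(T) = { 'x' }

Y → T Y: PREDICT = { 'x' }
Y → y Y: PREDICT = { 'y' }
  'y' is in predict set, so this production goes in M[Y, 'y']
Y → num: PREDICT = { 'num' }

M[Y, 'y'] = Y → y Y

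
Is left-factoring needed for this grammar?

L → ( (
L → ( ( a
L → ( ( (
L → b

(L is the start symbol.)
Left-factoring is needed when two productions for the same non-terminal
share a common prefix on the right-hand side.

Productions for L:
  L → ( (
  L → ( ( a
  L → ( ( (
  L → b

Found common prefix '( (' in productions for L

Answer: Yes, L has productions with common prefix '( ('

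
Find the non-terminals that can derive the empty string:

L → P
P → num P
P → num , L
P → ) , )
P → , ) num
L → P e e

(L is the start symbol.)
None

There are no ε-productions, so no non-terminal can derive ε.
No non-terminals are nullable.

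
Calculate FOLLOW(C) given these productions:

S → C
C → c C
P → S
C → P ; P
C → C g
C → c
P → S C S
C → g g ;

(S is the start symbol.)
In S → C: C is at the end, add FOLLOW(S)
In C → c C: C is at the end; this adds FOLLOW(C) to itself — nothing new
In C → C g: C is followed by g, add FIRST(g) \ {ε} = { 'g' }
In P → S C S: C is followed by S, add FIRST(S) \ {ε} = { 'c', 'g' }

The FOLLOW sets referred to above (computed the same way, to a fixed point):
  FOLLOW(S) = { $, ';', 'c', 'g' }

Taking the union: FOLLOW(C) = { $, ';', 'c', 'g' }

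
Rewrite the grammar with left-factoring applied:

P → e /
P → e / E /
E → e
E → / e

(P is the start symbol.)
Left-factoring transforms A → αβ₁ | αβ₂ into A → αA' and A' → β₁ | β₂
(α is the longest common prefix among the alternatives). Repeat until
no nonterminal has two alternatives with a common prefix.

Round 1: P has alternatives sharing prefix 'e /'. Introduce P': P → e / P'
  Add: P' → ε
  Add: P' → E /

No remaining common prefixes — done.

Resulting grammar:
P → e / P'
P' → ε
P' → E /
E → e
E → / e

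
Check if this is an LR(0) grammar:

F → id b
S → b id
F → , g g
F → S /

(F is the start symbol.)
Yes, the grammar is LR(0)

A grammar is LR(0) if no state in the canonical LR(0) collection has:
  - both a shift item (dot before a terminal) and a complete item (shift-reduce conflict), or
  - two or more complete items (reduce-reduce conflict; the accept item [F' → F .] counts as a complete item here).

Augment with F' → F and build the canonical LR(0) collection (I0 = CLOSURE({[F' → . F]}), then GOTO on every symbol after a dot until no new states appear). It has 11 states:
  I0: { [F → . , g g], [F → . S /], [F → . id b], [F' → . F], [S → . b id] }  — shift
  I1: { [F → , . g g] }  — shift
  I2: { [F' → F .] }  — accept
  I3: { [F → S . /] }  — shift
  I4: { [S → b . id] }  — shift
  I5: { [F → id . b] }  — shift
  I6: { [F → id b .] }  — reduce
  I7: { [S → b id .] }  — reduce
  I8: { [F → S / .] }  — reduce
  I9: { [F → , g . g] }  — shift
  I10: { [F → , g g .] }  — reduce

Every state is either a pure shift/goto state or contains exactly one complete item and nothing to shift — no conflicts. The grammar is LR(0).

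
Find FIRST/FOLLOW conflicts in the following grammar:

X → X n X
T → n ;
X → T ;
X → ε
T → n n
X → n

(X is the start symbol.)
Yes. X → X n X with FOLLOW(X) on { 'n' }; X → T ';' with FOLLOW(X) on { 'n' }; X → n with FOLLOW(X) on { 'n' }

A FIRST/FOLLOW conflict occurs when a non-terminal N has a nullable alternative N → β (β ⇒* ε) and another alternative N → α with FIRST(α) ∩ FOLLOW(N) ≠ ∅: on such a lookahead the parser cannot decide between expanding α and letting N vanish via β.

Nullable non-terminals: X.
FIRST sets used below: FIRST(X) = { 'n', ε }, FIRST(T) = { 'n' }

X: nullable alternative(s) X → ε; FOLLOW(X) = { $, 'n' }
  X → X n X: FIRST \ {ε} = { 'n' } — overlaps FOLLOW(X) on { 'n' }: CONFLICT
  X → T ;: FIRST \ {ε} = { 'n' } — overlaps FOLLOW(X) on { 'n' }: CONFLICT
  X → ε: FIRST \ {ε} = { } — this is the only nullable alternative, skip
  X → n: FIRST \ {ε} = { 'n' } — overlaps FOLLOW(X) on { 'n' }: CONFLICT

T has no nullable alternative, so no FIRST/FOLLOW check is needed there.

So the grammar has 3 FIRST/FOLLOW conflicts (marked CONFLICT above).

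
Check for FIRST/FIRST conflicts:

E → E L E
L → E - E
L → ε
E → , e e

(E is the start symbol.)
Yes. E → E L E / E → ',' e e on { ',' }

FIRST sets of the non-terminals at (or reachable through a nullable prefix from) the front of some alternative:
  FIRST(E) = { ',' }

Productions for E:
  E → E L E: FIRST = { ',' }
  E → , e e: FIRST = { ',' }
Productions for L:
  L → E - E: FIRST = { ',' }
  L → ε: FIRST = { ε }

Conflict for E: E → E L E and E → , e e
  Overlap: { ',' }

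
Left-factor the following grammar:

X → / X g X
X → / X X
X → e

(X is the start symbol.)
X → / X X'
X' → g X
X' → X
X → e

Left-factoring transforms A → αβ₁ | αβ₂ into A → αA' and A' → β₁ | β₂
(α is the longest common prefix among the alternatives). Repeat until
no nonterminal has two alternatives with a common prefix.

Round 1: X has alternatives sharing prefix '/ X'. Introduce X': X → / X X'
  Add: X' → g X
  Add: X' → X

No remaining common prefixes — done.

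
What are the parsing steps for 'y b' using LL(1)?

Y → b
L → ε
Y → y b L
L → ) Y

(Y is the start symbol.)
Stack is shown with the top on the left.

Stack    Input  Action
----------------------
Y $      y b $  output Y → y b L
y b L $  y b $  match 'y'
b L $    b $    match 'b'
L $      $      output L → ε
$        $      accept

The string is accepted.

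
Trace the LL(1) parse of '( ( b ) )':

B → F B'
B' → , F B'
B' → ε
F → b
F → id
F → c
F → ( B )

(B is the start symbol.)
LL(1) parsing maintains a stack (initially the start symbol over $) and the input. At each step: if the stack top is a terminal, match it against the current input token; if it is a non-terminal N, replace it with the RHS of M[N, lookahead] (the unique production whose predict set contains the lookahead).

Stack is shown with the top on the left.

Stack             Input        Action
-------------------------------------
B $               ( ( b ) ) $  output B → F B'
F B' $            ( ( b ) ) $  output F → ( B )
( B ) B' $        ( ( b ) ) $  match '('
B ) B' $          ( b ) ) $    output B → F B'
F B' ) B' $       ( b ) ) $    output F → ( B )
( B ) B' ) B' $   ( b ) ) $    match '('
B ) B' ) B' $     b ) ) $      output B → F B'
F B' ) B' ) B' $  b ) ) $      output F → b
b B' ) B' ) B' $  b ) ) $      match 'b'
B' ) B' ) B' $    ) ) $        output B' → ε
) B' ) B' $       ) ) $        match ')'
B' ) B' $         ) $          output B' → ε
) B' $            ) $          match ')'
B' $              $            output B' → ε
$                 $            accept

The string is accepted.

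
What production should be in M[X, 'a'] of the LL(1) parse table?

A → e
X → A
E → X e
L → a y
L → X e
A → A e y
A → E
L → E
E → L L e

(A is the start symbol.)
X → A

To find M[X, 'a'], we find productions for X where 'a' is in the predict set (PREDICT(N → α) = (FIRST(α) \ {ε}) ∪ (FOLLOW(N) if α ⇒* ε)).

Relevant sets:
  FIRST(A) = { 'a', 'e' }

X → A: PREDICT = { 'a', 'e' }
  'a' is in predict set, so this production goes in M[X, 'a']

M[X, 'a'] = X → A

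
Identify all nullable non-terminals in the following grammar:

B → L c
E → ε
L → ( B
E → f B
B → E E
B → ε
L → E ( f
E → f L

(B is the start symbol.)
{ 'B', 'E' }

ε-productions: E → ε, B → ε
So E, B are immediately nullable.
No further non-terminal can be added: every production for the remaining non-terminals contains a terminal or a non-nullable non-terminal.
Nullable = { 'B', 'E' }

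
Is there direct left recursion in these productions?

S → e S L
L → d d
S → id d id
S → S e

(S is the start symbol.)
Yes, S is left-recursive

Direct left recursion occurs when N → N α for some non-terminal N (the right-hand side begins with the left-hand side itself).

S → e S L: starts with e
L → d d: starts with d
S → id d id: starts with id
S → S e: LEFT RECURSIVE (starts with S)

The grammar has direct left recursion on: S.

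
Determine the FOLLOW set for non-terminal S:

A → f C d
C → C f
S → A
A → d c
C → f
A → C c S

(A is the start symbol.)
{ $ }

To compute FOLLOW(S), find every occurrence of S on a right-hand side N → α S β: add FIRST(β) \ {ε}, and if β is empty or nullable also add FOLLOW(N). Iterate to a fixed point.

In A → C c S: S is at the end, add FOLLOW(A)

The FOLLOW sets referred to above (computed the same way, to a fixed point):
  FOLLOW(A) = { $ }

Taking the union: FOLLOW(S) = { $ }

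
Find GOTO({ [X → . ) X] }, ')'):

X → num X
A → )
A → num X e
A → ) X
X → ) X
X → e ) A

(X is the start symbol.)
GOTO(I, ')') = CLOSURE({ [A → αX.β] : [A → α.Xβ] ∈ I, X = ')' })

Items with dot before ')', with the dot advanced:
  [X → . ) X] → [X → ) . X]
Closure of the advanced items:
  [X → ) . X] has the dot before X: add [X → . num X], [X → . ) X], [X → . e ) A]

GOTO = { [X → ) . X], [X → . ) X], [X → . e ) A], [X → . num X] }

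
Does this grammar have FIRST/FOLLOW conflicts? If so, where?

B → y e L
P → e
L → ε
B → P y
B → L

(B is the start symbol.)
A FIRST/FOLLOW conflict occurs when a non-terminal N has a nullable alternative N → β (β ⇒* ε) and another alternative N → α with FIRST(α) ∩ FOLLOW(N) ≠ ∅: on such a lookahead the parser cannot decide between expanding α and letting N vanish via β.

Nullable non-terminals: B, L.
FIRST sets used below: FIRST(P) = { 'e' }, FIRST(L) = { ε }

B: nullable alternative(s) B → L; FOLLOW(B) = { $ }
  B → y e L: FIRST \ {ε} = { 'y' } — disjoint from FOLLOW(B)
  B → P y: FIRST \ {ε} = { 'e' } — disjoint from FOLLOW(B)
  B → L: FIRST \ {ε} = { } — this is the only nullable alternative, skip
L has a nullable alternative but only one production, so nothing to check.

P has no nullable alternative, so no FIRST/FOLLOW check is needed there.

No FIRST/FOLLOW conflicts found.

Answer: No FIRST/FOLLOW conflicts.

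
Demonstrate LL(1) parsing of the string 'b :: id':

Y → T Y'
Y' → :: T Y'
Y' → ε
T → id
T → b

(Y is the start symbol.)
LL(1) parsing maintains a stack (initially the start symbol over $) and the input. At each step: if the stack top is a terminal, match it against the current input token; if it is a non-terminal N, replace it with the RHS of M[N, lookahead] (the unique production whose predict set contains the lookahead).

Stack is shown with the top on the left.

Stack      Input      Action
----------------------------
Y $        b :: id $  output Y → T Y'
T Y' $     b :: id $  output T → b
b Y' $     b :: id $  match 'b'
Y' $       :: id $    output Y' → :: T Y'
:: T Y' $  :: id $    match '::'
T Y' $     id $       output T → id
id Y' $    id $       match 'id'
Y' $       $          output Y' → ε
$          $          accept

The string is accepted.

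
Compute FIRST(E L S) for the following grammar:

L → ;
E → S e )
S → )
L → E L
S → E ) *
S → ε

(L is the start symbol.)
FIRST sets of the non-terminals involved (from the grammar, by fixed-point iteration):
  FIRST(E) = { ')', 'e' }

To compute FIRST(E L S), process the symbols left to right:
Symbol E is a non-terminal. Add FIRST(E) \ {ε} = { ')', 'e' }
E is not nullable (ε ∉ FIRST(E)), so stop here.
FIRST(E L S) = { ')', 'e' }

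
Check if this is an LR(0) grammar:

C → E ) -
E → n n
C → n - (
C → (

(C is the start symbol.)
Yes, the grammar is LR(0)

Augment with C' → C and build the canonical LR(0) collection (I0 = CLOSURE({[C' → . C]}), then GOTO on every symbol after a dot until no new states appear). It has 10 states:
  I0: { [C → . (], [C → . E ) -], [C → . n - (], [C' → . C], [E → . n n] }  — shift
  I1: { [C → ( .] }  — reduce
  I2: { [C' → C .] }  — accept
  I3: { [C → E . ) -] }  — shift
  I4: { [C → n . - (], [E → n . n] }  — shift
  I5: { [C → n - . (] }  — shift
  I6: { [E → n n .] }  — reduce
  I7: { [C → n - ( .] }  — reduce
  I8: { [C → E ) . -] }  — shift
  I9: { [C → E ) - .] }  — reduce

Every state is either a pure shift/goto state or contains exactly one complete item and nothing to shift — no conflicts. The grammar is LR(0).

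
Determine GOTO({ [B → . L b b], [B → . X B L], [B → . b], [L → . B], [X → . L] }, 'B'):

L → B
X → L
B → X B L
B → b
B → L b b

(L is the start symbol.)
{ [L → B .] }

GOTO(I, 'B') = CLOSURE({ [A → αX.β] : [A → α.Xβ] ∈ I, X = 'B' })

Items with dot before 'B', with the dot advanced:
  [L → . B] → [L → B .]
Closure adds nothing (no advanced item has the dot before a non-terminal).

GOTO = { [L → B .] }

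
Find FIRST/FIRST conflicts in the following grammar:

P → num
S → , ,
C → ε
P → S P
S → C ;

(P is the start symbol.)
No FIRST/FIRST conflicts.

A FIRST/FIRST conflict occurs when two productions N → α and N → β for the same non-terminal have FIRST(α) ∩ FIRST(β) ≠ ∅ (with ε ∈ FIRST of a nullable right-hand side, so two nullable alternatives also conflict).

FIRST sets of the non-terminals at (or reachable through a nullable prefix from) the front of some alternative:
  FIRST(S) = { ',', ';' }
  FIRST(C) = { ε }

Productions for P:
  P → num: FIRST = { 'num' }
  P → S P: FIRST = { ',', ';' }
Productions for S:
  S → , ,: FIRST = { ',' }
  S → C ;: FIRST = { ';' }
C has only one production, so no FIRST/FIRST conflict is possible there.

All alternatives of each non-terminal have pairwise disjoint FIRST sets.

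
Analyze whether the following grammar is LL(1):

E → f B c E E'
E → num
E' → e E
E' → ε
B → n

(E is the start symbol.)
A grammar is LL(1) if for each non-terminal N with multiple productions, the predict sets of those productions are pairwise disjoint, where PREDICT(N → α) = (FIRST(α) \ {ε}) ∪ (FOLLOW(N) if α ⇒* ε).

Relevant sets:
  FOLLOW(E') = { $, 'e' }

For E:
  PREDICT(E → f B c E E') = { 'f' }
  PREDICT(E → num) = { 'num' }
For E':
  PREDICT(E' → e E) = { 'e' }
  PREDICT(E' → ε) = { $, 'e' }
B has a single production, so nothing to check there.

Conflict found: Predict set conflict for E': { 'e' }
The grammar is NOT LL(1).

Answer: No. Predict set conflict for E': { 'e' }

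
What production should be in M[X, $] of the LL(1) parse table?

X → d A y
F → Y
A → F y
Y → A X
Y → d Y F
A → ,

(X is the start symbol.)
To find M[X, $], we find productions for X where $ is in the predict set (PREDICT(N → α) = (FIRST(α) \ {ε}) ∪ (FOLLOW(N) if α ⇒* ε)).

X → d A y: PREDICT = { 'd' }

M[X, $] is empty (no production applies)

Answer: Empty (error entry)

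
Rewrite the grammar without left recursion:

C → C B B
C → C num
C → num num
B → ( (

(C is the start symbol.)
C → num num C'
C' → B B C'
C' → num C'
C' → ε
B → ( (

C is directly left-recursive. The standard transformation for
  A → A α₁ | ... | A α_m | β₁ | ... | β_n
is
  A  → β₁ A' | ... | β_n A'
  A' → α₁ A' | ... | α_m A' | ε

C → num num becomes C → num num C'
C → C B B becomes C' → B B C'
C → C num becomes C' → num C'
Add C' → ε

Productions for other non-terminals are unchanged:
  B → ( (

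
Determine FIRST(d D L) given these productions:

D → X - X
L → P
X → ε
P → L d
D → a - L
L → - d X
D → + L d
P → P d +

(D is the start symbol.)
To compute FIRST(d D L), process the symbols left to right:
Symbol d is a terminal. Add 'd' and stop.
FIRST(d D L) = { 'd' }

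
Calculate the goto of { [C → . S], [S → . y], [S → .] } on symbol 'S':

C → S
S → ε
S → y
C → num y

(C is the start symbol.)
{ [C → S .] }

GOTO(I, 'S') = CLOSURE({ [A → αX.β] : [A → α.Xβ] ∈ I, X = 'S' })

Items with dot before 'S', with the dot advanced:
  [C → . S] → [C → S .]
Closure adds nothing (no advanced item has the dot before a non-terminal).

GOTO = { [C → S .] }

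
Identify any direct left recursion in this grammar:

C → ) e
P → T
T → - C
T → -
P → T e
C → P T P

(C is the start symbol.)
C → ) e: starts with ')'
P → T: starts with T
T → - C: starts with '-'
T → -: starts with '-'
P → T e: starts with T
C → P T P: starts with P

No direct left recursion found.

Answer: No direct left recursion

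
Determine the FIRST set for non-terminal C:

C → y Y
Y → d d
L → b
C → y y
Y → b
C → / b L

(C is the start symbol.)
{ '/', 'y' }

To compute FIRST(C), examine every production with C on the left-hand side, reading each right-hand side left to right until a non-nullable symbol is reached.

From C → y Y:
  - y is a terminal: add 'y' and stop
From C → y y:
  - y is a terminal: add 'y' and stop
From C → / b L:
  - '/' is a terminal: add '/' and stop

Collecting: FIRST(C) = { '/', 'y' }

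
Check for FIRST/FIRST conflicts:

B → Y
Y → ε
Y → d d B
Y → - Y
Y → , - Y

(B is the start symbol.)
No FIRST/FIRST conflicts.

A FIRST/FIRST conflict occurs when two productions N → α and N → β for the same non-terminal have FIRST(α) ∩ FIRST(β) ≠ ∅ (with ε ∈ FIRST of a nullable right-hand side, so two nullable alternatives also conflict).

Productions for Y:
  Y → ε: FIRST = { ε }
  Y → d d B: FIRST = { 'd' }
  Y → - Y: FIRST = { '-' }
  Y → , - Y: FIRST = { ',' }
B has only one production, so no FIRST/FIRST conflict is possible there.

All alternatives of each non-terminal have pairwise disjoint FIRST sets.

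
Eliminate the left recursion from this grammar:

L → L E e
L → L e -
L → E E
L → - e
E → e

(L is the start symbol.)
L is directly left-recursive. The standard transformation for
  A → A α₁ | ... | A α_m | β₁ | ... | β_n
is
  A  → β₁ A' | ... | β_n A'
  A' → α₁ A' | ... | α_m A' | ε

L → E E becomes L → E E L'
L → - e becomes L → - e L'
L → L E e becomes L' → E e L'
L → L e - becomes L' → e - L'
Add L' → ε

Productions for other non-terminals are unchanged:
  E → e

Resulting grammar:
L → E E L'
L → - e L'
L' → E e L'
L' → e - L'
L' → ε
E → e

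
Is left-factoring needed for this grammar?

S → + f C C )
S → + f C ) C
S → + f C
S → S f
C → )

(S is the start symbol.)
Left-factoring is needed when two productions for the same non-terminal
share a common prefix on the right-hand side.

Productions for S:
  S → + f C C )
  S → + f C ) C
  S → + f C
  S → S f

Found common prefix '+ f C' in productions for S

Answer: Yes, S has productions with common prefix '+ f C'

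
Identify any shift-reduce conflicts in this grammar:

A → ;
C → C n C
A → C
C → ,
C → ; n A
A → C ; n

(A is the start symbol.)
Yes — I2: [A → ; .] vs [C → ; . n A]; I4: [A → C .] vs [A → C . ; n]; I8: [C → C n C .] vs [C → C . n C]

A shift-reduce conflict occurs when an LR(0) state has both:
  - a complete (reduce) item [A → α .] (dot at the end), and
  - a shift item [B → β . c γ] (dot before a terminal).

Augment with A' → A and build the canonical LR(0) collection (I0 = CLOSURE({[A' → . A]}), then GOTO on every symbol after a dot until no new states appear). It has 12 states:
  I0: { [A → . ;], [A → . C ; n], [A → . C], [A' → . A], [C → . ,], [C → . ; n A], [C → . C n C] }  — shift
  I1: { [C → , .] }  — reduce
  I2: { [A → ; .], [C → ; . n A] }  — shift, reduce
  I3: { [A' → A .] }  — accept
  I4: { [A → C . ; n], [A → C .], [C → C . n C] }  — shift, reduce
  I5: { [A → C ; . n] }  — shift
  I6: { [C → . ,], [C → . ; n A], [C → . C n C], [C → C n . C] }  — shift
  I7: { [C → ; . n A] }  — shift
  I8: { [C → C . n C], [C → C n C .] }  — shift, reduce
  I9: { [A → . ;], [A → . C ; n], [A → . C], [C → . ,], [C → . ; n A], [C → . C n C], [C → ; n . A] }  — shift
  I10: { [C → ; n A .] }  — reduce
  I11: { [A → C ; n .] }  — reduce

I2 contains reduce item [A → ; .] and shift item [C → ; . n A] — shift-reduce conflict.
I4 contains reduce item [A → C .] and shift items [A → C . ; n], [C → C . n C] — shift-reduce conflict.
I8 contains reduce item [C → C n C .] and shift item [C → C . n C] — shift-reduce conflict.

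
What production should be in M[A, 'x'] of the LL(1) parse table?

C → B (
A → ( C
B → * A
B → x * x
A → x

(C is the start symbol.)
A → x

To find M[A, 'x'], we find productions for A where 'x' is in the predict set (PREDICT(N → α) = (FIRST(α) \ {ε}) ∪ (FOLLOW(N) if α ⇒* ε)).

A → ( C: PREDICT = { '(' }
A → x: PREDICT = { 'x' }
  'x' is in predict set, so this production goes in M[A, 'x']

M[A, 'x'] = A → x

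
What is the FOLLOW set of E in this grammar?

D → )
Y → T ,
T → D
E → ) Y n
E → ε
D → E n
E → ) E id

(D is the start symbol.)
{ 'id', 'n' }

In D → E n: E is followed by n, add FIRST(n) \ {ε} = { 'n' }
In E → ) E id: E is followed by id, add FIRST(id) \ {ε} = { 'id' }

Taking the union: FOLLOW(E) = { 'id', 'n' }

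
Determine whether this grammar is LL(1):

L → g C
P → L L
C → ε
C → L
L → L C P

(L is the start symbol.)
No. Predict set conflict for L: { 'g' }

A grammar is LL(1) if for each non-terminal N with multiple productions, the predict sets of those productions are pairwise disjoint, where PREDICT(N → α) = (FIRST(α) \ {ε}) ∪ (FOLLOW(N) if α ⇒* ε).

Relevant sets:
  FIRST(L) = { 'g' }
  FOLLOW(C) = { $, 'g' }

For L:
  PREDICT(L → g C) = { 'g' }
  PREDICT(L → L C P) = { 'g' }
For C:
  PREDICT(C → ε) = { $, 'g' }
  PREDICT(C → L) = { 'g' }
P has a single production, so nothing to check there.

Conflict found: Predict set conflict for L: { 'g' }
The grammar is NOT LL(1).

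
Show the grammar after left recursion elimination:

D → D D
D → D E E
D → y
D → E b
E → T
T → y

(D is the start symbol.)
D → y D'
D → E b D'
D' → D D'
D' → E E D'
D' → ε
E → T
T → y

D is directly left-recursive. The standard transformation for
  A → A α₁ | ... | A α_m | β₁ | ... | β_n
is
  A  → β₁ A' | ... | β_n A'
  A' → α₁ A' | ... | α_m A' | ε

D → y becomes D → y D'
D → E b becomes D → E b D'
D → D D becomes D' → D D'
D → D E E becomes D' → E E D'
Add D' → ε

Productions for other non-terminals are unchanged:
  E → T
  T → y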